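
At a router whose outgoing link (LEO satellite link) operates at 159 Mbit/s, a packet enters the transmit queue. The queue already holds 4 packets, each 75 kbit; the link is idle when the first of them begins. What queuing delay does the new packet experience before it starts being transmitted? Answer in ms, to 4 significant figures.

1.887 ms

Each queued packet: L/R = 75000/159000000 = 0.471698 ms.
4 queued → 1.88679 ms.
Queuing delay = 1.887 ms.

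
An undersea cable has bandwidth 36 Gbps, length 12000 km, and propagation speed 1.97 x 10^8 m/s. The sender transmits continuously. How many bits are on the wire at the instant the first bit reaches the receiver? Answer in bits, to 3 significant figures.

Propagation delay = 12000000 / 197000000 = 0.0609137 s.
BDP = R × t_prop = 36000000000 × 0.0609137 = 2192890000 bits.

2190000000 bits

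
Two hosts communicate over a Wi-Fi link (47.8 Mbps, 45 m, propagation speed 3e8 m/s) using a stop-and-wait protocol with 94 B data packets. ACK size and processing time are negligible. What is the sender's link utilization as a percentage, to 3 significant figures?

t_tx = L/R = 752/47800000 = 1.57322e-05 s.
t_prop = 45/300000000 = 1.5e-07 s; RTT = 3e-07 s.
Cycle = t_tx + RTT = 1.60322e-05 s.
Utilization = t_tx / cycle = 1.57322e-05/1.60322e-05 = 98.1 %.

98.1 %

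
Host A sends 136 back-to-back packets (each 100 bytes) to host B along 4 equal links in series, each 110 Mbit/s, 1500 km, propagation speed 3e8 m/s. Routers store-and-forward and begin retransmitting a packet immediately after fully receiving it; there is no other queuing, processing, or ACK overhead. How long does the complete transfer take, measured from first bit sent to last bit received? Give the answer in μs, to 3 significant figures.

Per-hop transmission t_tx = L/R = 800/110000000 = 7.27273 μs.
Per-hop propagation t_prop = 1500000/300000000 = 5000 μs.
Pipeline fill: first packet needs 4·t_tx to clear all hops; remaining 135 packets each add one t_tx.
Total = (4+136-1)·t_tx + 4·t_prop = 139·7.27273 + 4·5000 = 21000 μs.

21000 μs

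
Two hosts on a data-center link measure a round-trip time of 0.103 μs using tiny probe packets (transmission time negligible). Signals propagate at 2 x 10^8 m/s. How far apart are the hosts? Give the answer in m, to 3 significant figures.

10.3 m

One-way propagation = RTT/2 = 0.0515 μs.
d = s × t = 200000000 × 5.15e-08 = 10.3 m.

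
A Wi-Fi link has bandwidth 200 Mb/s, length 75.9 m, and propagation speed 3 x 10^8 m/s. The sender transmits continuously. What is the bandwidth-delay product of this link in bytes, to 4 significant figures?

6.325 bytes

Propagation delay = 75.9 / 300000000 = 2.53e-07 s.
BDP = R × t_prop = 200000000 × 2.53e-07 = 50.6 bits.
In bytes: 50.6/8 = 6.325 bytes.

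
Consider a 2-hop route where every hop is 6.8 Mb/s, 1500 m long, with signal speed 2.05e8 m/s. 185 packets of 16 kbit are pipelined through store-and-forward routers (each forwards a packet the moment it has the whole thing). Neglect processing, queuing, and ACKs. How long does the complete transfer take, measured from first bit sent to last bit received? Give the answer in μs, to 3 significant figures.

438000 μs

Per-hop transmission t_tx = L/R = 16000/6800000 = 2352.94 μs.
Per-hop propagation t_prop = 1500/2.05e+08 = 7.31707 μs.
Pipeline fill: first packet needs 2·t_tx to clear all hops; remaining 184 packets each add one t_tx.
Total = (2+185-1)·t_tx + 2·t_prop = 186·2352.94 + 2·7.31707 = 438000 μs.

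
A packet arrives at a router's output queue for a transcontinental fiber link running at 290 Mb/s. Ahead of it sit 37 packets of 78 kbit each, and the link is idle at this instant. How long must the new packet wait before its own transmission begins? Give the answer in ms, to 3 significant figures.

9.95 ms

Each queued packet: L/R = 78000/290000000 = 0.268966 ms.
37 queued → 9.95172 ms.
Queuing delay = 9.95 ms.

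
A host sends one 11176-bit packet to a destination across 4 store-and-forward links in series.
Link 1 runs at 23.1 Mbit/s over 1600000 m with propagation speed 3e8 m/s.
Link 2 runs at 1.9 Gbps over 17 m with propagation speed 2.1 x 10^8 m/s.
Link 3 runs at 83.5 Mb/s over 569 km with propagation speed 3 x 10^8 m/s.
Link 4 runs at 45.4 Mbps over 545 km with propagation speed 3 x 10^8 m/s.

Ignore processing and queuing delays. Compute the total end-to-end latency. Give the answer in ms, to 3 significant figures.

Transmission delays (L/R per hop): 0.48381, 0.00588211, 0.133844, 0.246167 ms; sum = 0.869703 ms.
Propagation delays (d/s per hop): 5.33333, 8.09524e-05, 1.89667, 1.81667 ms; sum = 9.04675 ms.
End-to-end = 9.92 ms.

9.92 ms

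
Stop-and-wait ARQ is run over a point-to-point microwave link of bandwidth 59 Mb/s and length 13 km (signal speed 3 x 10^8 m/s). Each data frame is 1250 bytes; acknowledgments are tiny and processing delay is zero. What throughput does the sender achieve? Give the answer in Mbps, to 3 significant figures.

39.0 Mbps

t_tx = L/R = 10000/59000000 = 0.000169492 s.
t_prop = 13000/300000000 = 4.33333e-05 s; RTT = 8.66667e-05 s.
Cycle = t_tx + RTT = 0.000256158 s.
Throughput = L / cycle = 10000 / 0.000256158 = 39.0 Mbps.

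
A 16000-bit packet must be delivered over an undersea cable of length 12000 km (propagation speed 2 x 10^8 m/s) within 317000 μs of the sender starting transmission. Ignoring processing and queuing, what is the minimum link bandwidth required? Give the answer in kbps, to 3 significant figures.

Propagation delay = 12000000 / 200000000 = 60000 μs.
Transmission budget = 317000 − 60000 = 257000 μs.
R ≥ L / t_tx = 16000 bits / 0.257 s = 62.3 kbps.

62.3 kbps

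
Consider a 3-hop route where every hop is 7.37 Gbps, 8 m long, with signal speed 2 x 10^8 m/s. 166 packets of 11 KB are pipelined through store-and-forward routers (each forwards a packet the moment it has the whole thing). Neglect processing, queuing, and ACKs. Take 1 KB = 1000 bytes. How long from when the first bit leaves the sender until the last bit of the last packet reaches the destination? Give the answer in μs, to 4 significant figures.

2006 μs

Per-hop transmission t_tx = L/R = 88000/7370000000 = 11.9403 μs.
Per-hop propagation t_prop = 8/200000000 = 0.04 μs.
Pipeline fill: first packet needs 3·t_tx to clear all hops; remaining 165 packets each add one t_tx.
Total = (3+166-1)·t_tx + 3·t_prop = 168·11.9403 + 3·0.04 = 2006 μs.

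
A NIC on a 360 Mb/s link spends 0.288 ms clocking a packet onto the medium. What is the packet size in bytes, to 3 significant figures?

L = R × t_tx = 360000000 b/s × 0.000288 s = 103680 bits.
In bytes: 103680 / 8 = 13000 bytes.

13000 bytes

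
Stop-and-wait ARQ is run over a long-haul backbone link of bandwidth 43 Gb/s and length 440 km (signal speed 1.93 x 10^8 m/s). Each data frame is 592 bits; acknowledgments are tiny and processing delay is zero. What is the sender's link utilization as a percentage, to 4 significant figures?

t_tx = L/R = 592/43000000000 = 1.37674e-08 s.
t_prop = 440000/193000000 = 0.00227979 s; RTT = 0.00455959 s.
Cycle = t_tx + RTT = 0.0045596 s.
Utilization = t_tx / cycle = 1.37674e-08/0.0045596 = 0.0003019 %.

0.0003019 %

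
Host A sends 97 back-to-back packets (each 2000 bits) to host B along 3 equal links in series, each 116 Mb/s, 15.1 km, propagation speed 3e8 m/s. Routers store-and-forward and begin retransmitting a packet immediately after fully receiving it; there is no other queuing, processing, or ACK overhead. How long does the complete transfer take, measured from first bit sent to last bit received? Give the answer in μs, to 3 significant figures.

Per-hop transmission t_tx = L/R = 2000/116000000 = 17.2414 μs.
Per-hop propagation t_prop = 15100/300000000 = 50.3333 μs.
Pipeline fill: first packet needs 3·t_tx to clear all hops; remaining 96 packets each add one t_tx.
Total = (3+97-1)·t_tx + 3·t_prop = 99·17.2414 + 3·50.3333 = 1860 μs.

1860 μs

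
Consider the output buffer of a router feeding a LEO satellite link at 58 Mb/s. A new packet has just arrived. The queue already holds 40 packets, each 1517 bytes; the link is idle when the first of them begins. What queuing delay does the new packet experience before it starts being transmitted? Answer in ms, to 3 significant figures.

Each queued packet: L/R = 12136/58000000 = 0.209241 ms.
40 queued → 8.36966 ms.
Queuing delay = 8.37 ms.

8.37 ms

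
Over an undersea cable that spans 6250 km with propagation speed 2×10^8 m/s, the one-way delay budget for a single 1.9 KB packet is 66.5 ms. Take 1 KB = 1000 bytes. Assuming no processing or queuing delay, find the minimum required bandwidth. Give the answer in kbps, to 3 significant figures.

431 kbps

L = 15200 bits.
Propagation delay = 6250000 / 200000000 = 31.25 ms.
Transmission budget = 66.5 − 31.25 = 35.25 ms.
R ≥ L / t_tx = 15200 bits / 0.03525 s = 431 kbps.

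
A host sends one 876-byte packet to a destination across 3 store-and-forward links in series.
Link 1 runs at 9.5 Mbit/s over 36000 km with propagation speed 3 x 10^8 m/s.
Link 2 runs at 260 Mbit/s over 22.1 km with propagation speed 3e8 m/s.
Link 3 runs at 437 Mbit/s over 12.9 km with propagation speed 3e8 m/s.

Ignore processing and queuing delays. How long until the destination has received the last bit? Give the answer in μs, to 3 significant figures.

L = 876 × 8 = 7008 bits.
Transmission delays (L/R per hop): 737.684, 26.9538, 16.0366 μs; sum = 780.675 μs.
Propagation delays (d/s per hop): 120000, 73.6667, 43 μs; sum = 120117 μs.
End-to-end = 121000 μs.

121000 μs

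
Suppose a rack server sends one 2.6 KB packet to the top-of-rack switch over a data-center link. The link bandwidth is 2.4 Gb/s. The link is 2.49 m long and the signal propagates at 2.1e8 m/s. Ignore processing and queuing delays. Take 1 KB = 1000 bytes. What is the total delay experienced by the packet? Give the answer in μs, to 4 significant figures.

8.679 μs

L = 20800 bits.
Transmission delay = L/R = 20800 / 2400000000 = 8.66667 μs.
Propagation delay = d/s = 2.49 m / 210000000 m/s = 0.0118571 μs.
Total = 8.679 μs.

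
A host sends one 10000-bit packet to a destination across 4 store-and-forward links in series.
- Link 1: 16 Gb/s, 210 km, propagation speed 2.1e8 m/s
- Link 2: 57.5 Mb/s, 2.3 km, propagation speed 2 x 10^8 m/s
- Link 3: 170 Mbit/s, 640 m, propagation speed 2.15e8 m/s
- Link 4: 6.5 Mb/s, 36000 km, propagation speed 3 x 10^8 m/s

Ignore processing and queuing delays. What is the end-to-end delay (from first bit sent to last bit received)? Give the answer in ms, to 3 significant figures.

Transmission delays (L/R per hop): 0.000625, 0.173913, 0.0588235, 1.53846 ms; sum = 1.77182 ms.
Propagation delays (d/s per hop): 1, 0.0115, 0.00297674, 120 ms; sum = 121.014 ms.
End-to-end = 123 ms.

123 ms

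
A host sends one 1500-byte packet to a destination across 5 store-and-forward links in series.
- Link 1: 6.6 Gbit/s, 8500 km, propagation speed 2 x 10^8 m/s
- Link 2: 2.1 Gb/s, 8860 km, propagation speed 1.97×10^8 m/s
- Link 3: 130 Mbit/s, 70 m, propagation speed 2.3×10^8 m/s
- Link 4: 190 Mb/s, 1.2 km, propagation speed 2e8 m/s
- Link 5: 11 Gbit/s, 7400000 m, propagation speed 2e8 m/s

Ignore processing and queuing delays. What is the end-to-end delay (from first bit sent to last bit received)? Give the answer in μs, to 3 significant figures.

125000 μs

L = 1500 × 8 = 12000 bits.
Transmission delays (L/R per hop): 1.81818, 5.71429, 92.3077, 63.1579, 1.09091 μs; sum = 164.089 μs.
Propagation delays (d/s per hop): 42500, 44974.6, 0.304348, 6, 37000 μs; sum = 124481 μs.
End-to-end = 125000 μs.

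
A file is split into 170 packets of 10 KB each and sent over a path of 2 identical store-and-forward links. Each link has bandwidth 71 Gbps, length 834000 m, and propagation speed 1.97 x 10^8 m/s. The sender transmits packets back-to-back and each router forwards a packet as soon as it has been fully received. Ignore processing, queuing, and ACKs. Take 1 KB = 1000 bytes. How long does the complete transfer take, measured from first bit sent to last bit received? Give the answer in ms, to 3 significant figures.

8.66 ms

Per-hop transmission t_tx = L/R = 80000/71000000000 = 0.00112676 ms.
Per-hop propagation t_prop = 834000/197000000 = 4.2335 ms.
Pipeline fill: first packet needs 2·t_tx to clear all hops; remaining 169 packets each add one t_tx.
Total = (2+170-1)·t_tx + 2·t_prop = 171·0.00112676 + 2·4.2335 = 8.66 ms.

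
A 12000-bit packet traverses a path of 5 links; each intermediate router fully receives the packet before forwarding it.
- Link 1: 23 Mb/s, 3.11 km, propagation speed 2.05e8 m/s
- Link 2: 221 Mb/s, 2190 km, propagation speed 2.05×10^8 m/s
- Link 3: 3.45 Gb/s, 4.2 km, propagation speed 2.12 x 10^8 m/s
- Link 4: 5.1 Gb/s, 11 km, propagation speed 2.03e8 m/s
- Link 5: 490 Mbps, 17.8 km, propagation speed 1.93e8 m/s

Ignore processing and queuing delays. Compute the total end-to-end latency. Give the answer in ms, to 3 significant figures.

11.5 ms

Transmission delays (L/R per hop): 0.521739, 0.0542986, 0.00347826, 0.00235294, 0.0244898 ms; sum = 0.606359 ms.
Propagation delays (d/s per hop): 0.0151707, 10.6829, 0.0198113, 0.0541872, 0.092228 ms; sum = 10.8643 ms.
End-to-end = 11.5 ms.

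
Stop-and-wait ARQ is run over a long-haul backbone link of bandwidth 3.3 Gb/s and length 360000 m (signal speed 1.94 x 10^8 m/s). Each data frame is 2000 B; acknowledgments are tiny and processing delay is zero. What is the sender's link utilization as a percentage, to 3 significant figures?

0.130 %

t_tx = L/R = 16000/3300000000 = 4.84848e-06 s.
t_prop = 360000/194000000 = 0.00185567 s; RTT = 0.00371134 s.
Cycle = t_tx + RTT = 0.00371619 s.
Utilization = t_tx / cycle = 4.84848e-06/0.00371619 = 0.130 %.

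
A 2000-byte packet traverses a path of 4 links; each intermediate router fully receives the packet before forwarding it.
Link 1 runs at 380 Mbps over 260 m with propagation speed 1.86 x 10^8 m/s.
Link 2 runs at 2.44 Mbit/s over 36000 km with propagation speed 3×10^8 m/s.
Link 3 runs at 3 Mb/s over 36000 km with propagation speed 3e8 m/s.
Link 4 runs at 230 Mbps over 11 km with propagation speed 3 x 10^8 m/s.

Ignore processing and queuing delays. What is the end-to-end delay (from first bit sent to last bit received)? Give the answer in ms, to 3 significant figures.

252 ms

L = 2000 × 8 = 16000 bits.
Transmission delays (L/R per hop): 0.0421053, 6.55738, 5.33333, 0.0695652 ms; sum = 12.0024 ms.
Propagation delays (d/s per hop): 0.00139785, 120, 120, 0.0366667 ms; sum = 240.038 ms.
End-to-end = 252 ms.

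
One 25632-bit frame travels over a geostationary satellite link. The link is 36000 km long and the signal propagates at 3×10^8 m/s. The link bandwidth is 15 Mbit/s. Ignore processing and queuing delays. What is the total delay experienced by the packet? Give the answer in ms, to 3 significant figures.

Transmission delay = L/R = 25632 / 15000000 = 1.7088 ms.
Propagation delay = d/s = 36000000 m / 300000000 m/s = 120 ms.
Total = 122 ms.

122 ms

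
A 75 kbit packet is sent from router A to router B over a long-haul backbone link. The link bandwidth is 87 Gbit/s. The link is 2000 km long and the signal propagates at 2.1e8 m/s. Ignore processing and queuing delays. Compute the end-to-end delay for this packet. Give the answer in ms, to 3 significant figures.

L = 75000 bits.
Transmission delay = L/R = 75000 / 87000000000 = 0.000862069 ms.
Propagation delay = d/s = 2000000 m / 210000000 m/s = 9.52381 ms.
Total = 9.52 ms.

9.52 ms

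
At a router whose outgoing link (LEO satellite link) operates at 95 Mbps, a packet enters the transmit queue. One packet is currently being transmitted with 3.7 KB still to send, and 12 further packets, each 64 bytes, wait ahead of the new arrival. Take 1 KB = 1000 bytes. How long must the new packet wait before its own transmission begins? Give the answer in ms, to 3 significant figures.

0.376 ms

Each queued packet: L/R = 512/95000000 = 0.00538947 ms.
12 queued → 0.0646737 ms.
Plus remaining 29600 bits of current packet: 0.311579 ms.
Queuing delay = 0.376 ms.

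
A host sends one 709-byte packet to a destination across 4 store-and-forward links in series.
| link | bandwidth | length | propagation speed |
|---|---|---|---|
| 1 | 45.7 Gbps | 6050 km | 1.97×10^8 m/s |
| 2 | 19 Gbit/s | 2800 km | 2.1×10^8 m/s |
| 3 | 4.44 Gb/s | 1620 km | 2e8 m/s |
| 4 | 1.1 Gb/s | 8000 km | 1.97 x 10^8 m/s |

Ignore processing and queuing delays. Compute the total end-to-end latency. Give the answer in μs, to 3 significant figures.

L = 709 × 8 = 5672 bits.
Transmission delays (L/R per hop): 0.124114, 0.298526, 1.27748, 5.15636 μs; sum = 6.85648 μs.
Propagation delays (d/s per hop): 30710.7, 13333.3, 8100, 40609.1 μs; sum = 92753.1 μs.
End-to-end = 92800 μs.

92800 μs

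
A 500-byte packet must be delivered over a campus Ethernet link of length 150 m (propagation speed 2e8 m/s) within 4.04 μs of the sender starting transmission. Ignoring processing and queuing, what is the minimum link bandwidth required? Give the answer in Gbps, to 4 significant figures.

L = 4000 bits.
Propagation delay = 150 / 200000000 = 0.75 μs.
Transmission budget = 4.04 − 0.75 = 3.29 μs.
R ≥ L / t_tx = 4000 bits / 3.29e-06 s = 1.216 Gbps.

1.216 Gbps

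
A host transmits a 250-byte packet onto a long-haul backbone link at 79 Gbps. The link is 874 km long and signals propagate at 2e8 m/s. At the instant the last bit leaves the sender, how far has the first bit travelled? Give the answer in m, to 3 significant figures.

5.06 m

t_tx = L/R = 2000/79000000000 = 2.53165e-08 s.
Distance = s × t_tx = 200000000 × 2.53165e-08 = 5.06 m.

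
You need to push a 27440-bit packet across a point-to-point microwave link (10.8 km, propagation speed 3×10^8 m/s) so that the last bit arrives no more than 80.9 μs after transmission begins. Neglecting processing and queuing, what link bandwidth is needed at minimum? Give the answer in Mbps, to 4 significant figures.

Propagation delay = 10800 / 300000000 = 36 μs.
Transmission budget = 80.9 − 36 = 44.9 μs.
R ≥ L / t_tx = 27440 bits / 4.49e-05 s = 611.1 Mbps.

611.1 Mbps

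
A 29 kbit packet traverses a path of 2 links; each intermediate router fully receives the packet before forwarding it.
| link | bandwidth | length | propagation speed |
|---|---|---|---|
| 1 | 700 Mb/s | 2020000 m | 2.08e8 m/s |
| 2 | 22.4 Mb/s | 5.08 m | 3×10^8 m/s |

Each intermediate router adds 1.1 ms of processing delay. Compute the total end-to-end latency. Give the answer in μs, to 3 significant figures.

12100 μs

L = 29000 bits.
Transmission delays (L/R per hop): 41.4286, 1294.64 μs; sum = 1336.07 μs.
Propagation delays (d/s per hop): 9711.54, 0.0169333 μs; sum = 9711.56 μs.
Processing at 1 router(s): 1 × 1.1 ms = 1100 μs.
End-to-end = 12100 μs.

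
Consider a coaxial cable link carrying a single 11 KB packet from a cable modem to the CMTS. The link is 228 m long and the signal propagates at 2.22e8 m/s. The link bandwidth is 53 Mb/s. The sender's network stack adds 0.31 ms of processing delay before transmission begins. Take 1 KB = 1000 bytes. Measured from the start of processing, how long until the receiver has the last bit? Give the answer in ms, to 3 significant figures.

1.97 ms

L = 88000 bits.
Transmission delay = L/R = 88000 / 53000000 = 1.66038 ms.
Propagation delay = d/s = 228 m / 2.22e+08 m/s = 0.00102703 ms.
Plus processing delay 0.31 ms = 0.31 ms.
Total = 1.97 ms.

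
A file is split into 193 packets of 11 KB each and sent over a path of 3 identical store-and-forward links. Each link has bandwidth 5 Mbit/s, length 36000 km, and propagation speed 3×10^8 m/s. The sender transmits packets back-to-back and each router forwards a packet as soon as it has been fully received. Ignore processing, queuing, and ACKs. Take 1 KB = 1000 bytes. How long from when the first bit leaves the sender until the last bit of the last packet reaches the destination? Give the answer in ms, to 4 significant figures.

3792 ms

Per-hop transmission t_tx = L/R = 88000/5000000 = 17.6 ms.
Per-hop propagation t_prop = 36000000/300000000 = 120 ms.
Pipeline fill: first packet needs 3·t_tx to clear all hops; remaining 192 packets each add one t_tx.
Total = (3+193-1)·t_tx + 3·t_prop = 195·17.6 + 3·120 = 3792 ms.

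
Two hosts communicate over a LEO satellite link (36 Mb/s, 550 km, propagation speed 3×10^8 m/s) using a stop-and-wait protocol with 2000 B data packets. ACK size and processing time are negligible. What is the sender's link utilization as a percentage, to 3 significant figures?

t_tx = L/R = 16000/36000000 = 0.000444444 s.
t_prop = 550000/300000000 = 0.00183333 s; RTT = 0.00366667 s.
Cycle = t_tx + RTT = 0.00411111 s.
Utilization = t_tx / cycle = 0.000444444/0.00411111 = 10.8 %.

10.8 %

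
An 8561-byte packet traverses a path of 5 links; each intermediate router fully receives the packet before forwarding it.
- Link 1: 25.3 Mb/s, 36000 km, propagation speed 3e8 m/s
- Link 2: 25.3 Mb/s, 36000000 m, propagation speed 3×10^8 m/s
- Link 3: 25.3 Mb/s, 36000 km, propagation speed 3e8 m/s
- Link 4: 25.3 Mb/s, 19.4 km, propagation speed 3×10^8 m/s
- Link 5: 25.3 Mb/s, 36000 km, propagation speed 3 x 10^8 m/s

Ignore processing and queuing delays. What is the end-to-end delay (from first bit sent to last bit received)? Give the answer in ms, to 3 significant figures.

L = 8561 × 8 = 68488 bits.
Transmission delay per hop = L/R = 68488/25300000 = 2.70704 ms; 5 hops → 13.5352 ms.
Propagation delays (d/s per hop): 120, 120, 120, 0.0646667, 120 ms; sum = 480.065 ms.
End-to-end = 494 ms.

494 ms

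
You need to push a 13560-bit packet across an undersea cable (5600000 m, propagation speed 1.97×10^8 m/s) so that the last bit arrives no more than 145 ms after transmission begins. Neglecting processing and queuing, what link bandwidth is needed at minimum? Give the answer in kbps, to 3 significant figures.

Propagation delay = 5600000 / 197000000 = 28.4264 ms.
Transmission budget = 145 − 28.4264 = 116.574 ms.
R ≥ L / t_tx = 13560 bits / 0.116574 s = 116 kbps.

116 kbps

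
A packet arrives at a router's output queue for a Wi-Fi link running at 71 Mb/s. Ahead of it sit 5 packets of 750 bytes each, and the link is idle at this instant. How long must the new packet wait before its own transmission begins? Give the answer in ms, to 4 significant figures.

Each queued packet: L/R = 6000/71000000 = 0.084507 ms.
5 queued → 0.422535 ms.
Queuing delay = 0.4225 ms.

0.4225 ms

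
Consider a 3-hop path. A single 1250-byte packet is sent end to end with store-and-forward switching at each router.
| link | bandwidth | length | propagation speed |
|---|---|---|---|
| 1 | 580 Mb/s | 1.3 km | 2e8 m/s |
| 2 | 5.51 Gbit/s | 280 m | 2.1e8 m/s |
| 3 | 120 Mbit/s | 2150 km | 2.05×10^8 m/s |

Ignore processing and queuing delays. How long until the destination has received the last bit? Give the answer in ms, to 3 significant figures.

L = 1250 × 8 = 10000 bits.
Transmission delays (L/R per hop): 0.0172414, 0.00181488, 0.0833333 ms; sum = 0.10239 ms.
Propagation delays (d/s per hop): 0.0065, 0.00133333, 10.4878 ms; sum = 10.4956 ms.
End-to-end = 10.6 ms.

10.6 ms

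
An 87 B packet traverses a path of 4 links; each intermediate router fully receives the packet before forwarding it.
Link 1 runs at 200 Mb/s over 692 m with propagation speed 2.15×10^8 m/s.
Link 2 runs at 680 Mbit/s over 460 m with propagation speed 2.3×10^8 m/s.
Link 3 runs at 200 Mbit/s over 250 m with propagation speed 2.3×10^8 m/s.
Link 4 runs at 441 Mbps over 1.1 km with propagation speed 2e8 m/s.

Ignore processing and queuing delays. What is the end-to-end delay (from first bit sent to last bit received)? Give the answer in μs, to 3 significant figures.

L = 87 × 8 = 696 bits.
Transmission delays (L/R per hop): 3.48, 1.02353, 3.48, 1.57823 μs; sum = 9.56176 μs.
Propagation delays (d/s per hop): 3.2186, 2, 1.08696, 5.5 μs; sum = 11.8056 μs.
End-to-end = 21.4 μs.

21.4 μs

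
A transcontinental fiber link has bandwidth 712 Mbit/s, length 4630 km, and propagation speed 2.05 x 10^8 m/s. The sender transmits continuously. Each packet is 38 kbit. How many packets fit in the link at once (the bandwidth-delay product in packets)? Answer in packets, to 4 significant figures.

Propagation delay = 4630000 / 2.05e+08 = 0.0225854 s.
BDP = R × t_prop = 712000000 × 0.0225854 = 16080800 bits.
In packets of 38000 bits: 423.2 packets.

423.2 packets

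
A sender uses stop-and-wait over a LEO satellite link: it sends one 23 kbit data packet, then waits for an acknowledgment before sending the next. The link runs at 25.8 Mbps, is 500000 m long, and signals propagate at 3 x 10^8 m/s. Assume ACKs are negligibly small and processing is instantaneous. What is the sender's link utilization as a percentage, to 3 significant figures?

21.1 %

t_tx = L/R = 23000/25800000 = 0.000891473 s.
t_prop = 500000/300000000 = 0.00166667 s; RTT = 0.00333333 s.
Cycle = t_tx + RTT = 0.00422481 s.
Utilization = t_tx / cycle = 0.000891473/0.00422481 = 21.1 %.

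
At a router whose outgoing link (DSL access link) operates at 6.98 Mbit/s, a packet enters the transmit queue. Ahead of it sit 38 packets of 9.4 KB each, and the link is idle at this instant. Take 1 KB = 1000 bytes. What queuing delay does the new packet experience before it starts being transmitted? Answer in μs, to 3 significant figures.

Each queued packet: L/R = 75200/6980000 = 10773.6 μs.
38 queued → 409398 μs.
Queuing delay = 409000 μs.

409000 μs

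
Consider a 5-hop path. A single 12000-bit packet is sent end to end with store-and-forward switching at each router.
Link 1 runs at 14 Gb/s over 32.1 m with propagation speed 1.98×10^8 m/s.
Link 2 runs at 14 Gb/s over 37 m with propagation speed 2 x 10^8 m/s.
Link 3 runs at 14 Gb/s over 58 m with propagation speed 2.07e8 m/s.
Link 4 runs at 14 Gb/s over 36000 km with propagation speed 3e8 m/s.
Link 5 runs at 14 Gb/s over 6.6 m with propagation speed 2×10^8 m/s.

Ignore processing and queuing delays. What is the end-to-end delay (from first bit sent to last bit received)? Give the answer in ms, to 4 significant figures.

120.0 ms

Transmission delay per hop = L/R = 12000/14000000000 = 0.000857143 ms; 5 hops → 0.00428571 ms.
Propagation delays (d/s per hop): 0.000162121, 0.000185, 0.000280193, 120, 3.3e-05 ms; sum = 120.001 ms.
End-to-end = 120.0 ms.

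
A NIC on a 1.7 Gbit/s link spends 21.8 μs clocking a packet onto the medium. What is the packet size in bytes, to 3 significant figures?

4630 bytes

L = R × t_tx = 1700000000 b/s × 2.18e-05 s = 37060 bits.
In bytes: 37060 / 8 = 4630 bytes.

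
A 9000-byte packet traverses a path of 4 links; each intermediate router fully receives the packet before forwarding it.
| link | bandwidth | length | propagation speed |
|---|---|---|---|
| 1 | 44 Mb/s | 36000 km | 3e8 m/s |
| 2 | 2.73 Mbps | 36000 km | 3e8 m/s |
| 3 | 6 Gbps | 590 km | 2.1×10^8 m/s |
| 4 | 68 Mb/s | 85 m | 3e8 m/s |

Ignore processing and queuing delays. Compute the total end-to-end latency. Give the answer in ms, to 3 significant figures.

272 ms

L = 9000 × 8 = 72000 bits.
Transmission delays (L/R per hop): 1.63636, 26.3736, 0.012, 1.05882 ms; sum = 29.0808 ms.
Propagation delays (d/s per hop): 120, 120, 2.80952, 0.000283333 ms; sum = 242.81 ms.
End-to-end = 272 ms.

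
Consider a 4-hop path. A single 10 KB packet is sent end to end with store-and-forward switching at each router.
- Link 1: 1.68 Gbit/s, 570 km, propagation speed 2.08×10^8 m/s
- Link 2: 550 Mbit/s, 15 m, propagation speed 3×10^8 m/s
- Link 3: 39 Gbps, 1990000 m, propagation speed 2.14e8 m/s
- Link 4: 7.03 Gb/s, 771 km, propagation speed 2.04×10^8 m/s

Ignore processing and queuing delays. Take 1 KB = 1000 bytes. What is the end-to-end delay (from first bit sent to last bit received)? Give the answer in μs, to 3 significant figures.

16000 μs

L = 80000 bits.
Transmission delays (L/R per hop): 47.619, 145.455, 2.05128, 11.3798 μs; sum = 206.505 μs.
Propagation delays (d/s per hop): 2740.38, 0.05, 9299.07, 3779.41 μs; sum = 15818.9 μs.
End-to-end = 16000 μs.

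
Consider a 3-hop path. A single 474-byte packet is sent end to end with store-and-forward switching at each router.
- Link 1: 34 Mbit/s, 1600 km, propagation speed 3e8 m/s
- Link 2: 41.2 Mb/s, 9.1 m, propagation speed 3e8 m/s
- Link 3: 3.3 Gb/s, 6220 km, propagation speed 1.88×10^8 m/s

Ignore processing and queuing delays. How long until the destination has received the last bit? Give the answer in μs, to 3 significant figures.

L = 474 × 8 = 3792 bits.
Transmission delays (L/R per hop): 111.529, 92.0388, 1.14909 μs; sum = 204.717 μs.
Propagation delays (d/s per hop): 5333.33, 0.0303333, 33085.1 μs; sum = 38418.5 μs.
End-to-end = 38600 μs.

38600 μs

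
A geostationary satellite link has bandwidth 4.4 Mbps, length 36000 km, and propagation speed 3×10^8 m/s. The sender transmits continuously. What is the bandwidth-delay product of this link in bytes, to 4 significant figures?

66000 bytes

Propagation delay = 36000000 / 300000000 = 0.12 s.
BDP = R × t_prop = 4400000 × 0.12 = 528000 bits.
In bytes: 528000/8 = 66000 bytes.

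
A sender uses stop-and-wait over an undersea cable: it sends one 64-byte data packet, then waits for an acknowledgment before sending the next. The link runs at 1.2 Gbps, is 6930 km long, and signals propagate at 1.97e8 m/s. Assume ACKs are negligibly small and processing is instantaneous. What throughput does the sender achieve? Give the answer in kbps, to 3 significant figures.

t_tx = L/R = 512/1200000000 = 4.26667e-07 s.
t_prop = 6930000/197000000 = 0.0351777 s; RTT = 0.0703553 s.
Cycle = t_tx + RTT = 0.0703558 s.
Throughput = L / cycle = 512 / 0.0703558 = 7.28 kbps.

7.28 kbps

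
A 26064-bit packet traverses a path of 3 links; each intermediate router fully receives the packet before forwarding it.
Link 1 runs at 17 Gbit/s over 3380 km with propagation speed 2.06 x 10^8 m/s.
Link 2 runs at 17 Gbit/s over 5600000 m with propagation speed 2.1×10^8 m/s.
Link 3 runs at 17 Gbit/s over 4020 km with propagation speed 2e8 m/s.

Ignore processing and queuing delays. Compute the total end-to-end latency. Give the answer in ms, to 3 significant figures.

Transmission delay per hop = L/R = 26064/17000000000 = 0.00153318 ms; 3 hops → 0.00459953 ms.
Propagation delays (d/s per hop): 16.4078, 26.6667, 20.1 ms; sum = 63.1744 ms.
End-to-end = 63.2 ms.

63.2 ms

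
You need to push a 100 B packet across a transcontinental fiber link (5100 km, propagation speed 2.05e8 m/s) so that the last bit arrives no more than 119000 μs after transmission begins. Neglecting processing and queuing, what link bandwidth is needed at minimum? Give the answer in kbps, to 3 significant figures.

8.50 kbps

L = 800 bits.
Propagation delay = 5100000 / 2.05e+08 = 24878 μs.
Transmission budget = 119000 − 24878 = 94122 μs.
R ≥ L / t_tx = 800 bits / 0.094122 s = 8.50 kbps.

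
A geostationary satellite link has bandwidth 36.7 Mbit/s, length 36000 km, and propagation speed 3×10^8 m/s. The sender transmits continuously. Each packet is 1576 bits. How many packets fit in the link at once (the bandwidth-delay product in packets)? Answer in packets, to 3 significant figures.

2790 packets

Propagation delay = 36000000 / 300000000 = 0.12 s.
BDP = R × t_prop = 36700000 × 0.12 = 4404000 bits.
In packets of 1576 bits: 2790 packets.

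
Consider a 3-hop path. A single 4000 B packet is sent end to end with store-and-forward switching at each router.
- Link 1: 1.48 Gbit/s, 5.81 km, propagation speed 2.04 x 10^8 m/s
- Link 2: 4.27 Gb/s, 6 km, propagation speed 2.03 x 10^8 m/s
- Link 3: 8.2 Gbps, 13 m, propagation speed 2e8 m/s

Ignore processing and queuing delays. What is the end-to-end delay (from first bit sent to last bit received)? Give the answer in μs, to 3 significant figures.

91.1 μs

L = 4000 × 8 = 32000 bits.
Transmission delays (L/R per hop): 21.6216, 7.49415, 3.90244 μs; sum = 33.0182 μs.
Propagation delays (d/s per hop): 28.4804, 29.5567, 0.065 μs; sum = 58.102 μs.
End-to-end = 91.1 μs.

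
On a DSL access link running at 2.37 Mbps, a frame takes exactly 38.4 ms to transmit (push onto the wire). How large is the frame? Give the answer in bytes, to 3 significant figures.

L = R × t_tx = 2370000 b/s × 0.0384 s = 91008 bits.
In bytes: 91008 / 8 = 11400 bytes.

11400 bytes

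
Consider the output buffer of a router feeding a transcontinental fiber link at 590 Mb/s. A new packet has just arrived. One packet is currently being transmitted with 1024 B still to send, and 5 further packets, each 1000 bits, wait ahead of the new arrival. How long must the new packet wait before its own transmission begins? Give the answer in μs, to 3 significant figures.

22.4 μs

Each queued packet: L/R = 1000/590000000 = 1.69492 μs.
5 queued → 8.47458 μs.
Plus remaining 8192 bits of current packet: 13.8847 μs.
Queuing delay = 22.4 μs.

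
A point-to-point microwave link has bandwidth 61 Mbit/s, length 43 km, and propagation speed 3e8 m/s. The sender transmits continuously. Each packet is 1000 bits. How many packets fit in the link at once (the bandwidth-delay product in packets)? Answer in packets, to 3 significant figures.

8.74 packets

Propagation delay = 43000 / 300000000 = 0.000143333 s.
BDP = R × t_prop = 61000000 × 0.000143333 = 8743.33 bits.
In packets of 1000 bits: 8.74 packets.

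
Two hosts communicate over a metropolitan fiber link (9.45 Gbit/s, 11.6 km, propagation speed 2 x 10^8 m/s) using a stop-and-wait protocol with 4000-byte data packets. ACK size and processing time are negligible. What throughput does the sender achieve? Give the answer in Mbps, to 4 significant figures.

t_tx = L/R = 32000/9450000000 = 3.38624e-06 s.
t_prop = 11600/200000000 = 5.8e-05 s; RTT = 0.000116 s.
Cycle = t_tx + RTT = 0.000119386 s.
Throughput = L / cycle = 32000 / 0.000119386 = 268.0 Mbps.

268.0 Mbps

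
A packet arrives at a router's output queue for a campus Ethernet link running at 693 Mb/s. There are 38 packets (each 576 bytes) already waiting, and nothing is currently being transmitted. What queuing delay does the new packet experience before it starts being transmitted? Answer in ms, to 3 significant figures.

0.253 ms

Each queued packet: L/R = 4608/693000000 = 0.00664935 ms.
38 queued → 0.252675 ms.
Queuing delay = 0.253 ms.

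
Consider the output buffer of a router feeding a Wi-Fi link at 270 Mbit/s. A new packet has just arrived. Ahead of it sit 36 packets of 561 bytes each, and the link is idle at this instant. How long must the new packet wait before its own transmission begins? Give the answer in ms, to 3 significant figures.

0.598 ms

Each queued packet: L/R = 4488/270000000 = 0.0166222 ms.
36 queued → 0.5984 ms.
Queuing delay = 0.598 ms.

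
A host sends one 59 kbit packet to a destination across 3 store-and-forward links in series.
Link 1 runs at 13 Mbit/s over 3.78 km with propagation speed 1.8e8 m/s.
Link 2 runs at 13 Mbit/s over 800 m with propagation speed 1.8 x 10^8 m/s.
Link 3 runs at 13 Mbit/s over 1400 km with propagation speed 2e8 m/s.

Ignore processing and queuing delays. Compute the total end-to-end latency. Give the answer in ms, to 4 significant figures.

20.64 ms

L = 59000 bits.
Transmission delay per hop = L/R = 59000/13000000 = 4.53846 ms; 3 hops → 13.6154 ms.
Propagation delays (d/s per hop): 0.021, 0.00444444, 7 ms; sum = 7.02544 ms.
End-to-end = 20.64 ms.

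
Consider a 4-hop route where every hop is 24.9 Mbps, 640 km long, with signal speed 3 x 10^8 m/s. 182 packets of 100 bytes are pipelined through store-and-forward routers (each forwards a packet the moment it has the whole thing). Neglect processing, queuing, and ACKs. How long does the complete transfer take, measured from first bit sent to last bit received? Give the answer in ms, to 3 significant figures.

Per-hop transmission t_tx = L/R = 800/24900000 = 0.0321285 ms.
Per-hop propagation t_prop = 640000/300000000 = 2.13333 ms.
Pipeline fill: first packet needs 4·t_tx to clear all hops; remaining 181 packets each add one t_tx.
Total = (4+182-1)·t_tx + 4·t_prop = 185·0.0321285 + 4·2.13333 = 14.5 ms.

14.5 ms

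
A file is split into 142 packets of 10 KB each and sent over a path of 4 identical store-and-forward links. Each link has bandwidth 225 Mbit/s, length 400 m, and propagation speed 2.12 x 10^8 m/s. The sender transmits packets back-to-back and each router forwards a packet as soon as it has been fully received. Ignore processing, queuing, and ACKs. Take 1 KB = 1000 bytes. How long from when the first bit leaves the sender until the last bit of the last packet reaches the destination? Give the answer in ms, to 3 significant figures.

51.6 ms

Per-hop transmission t_tx = L/R = 80000/225000000 = 0.355556 ms.
Per-hop propagation t_prop = 400/212000000 = 0.00188679 ms.
Pipeline fill: first packet needs 4·t_tx to clear all hops; remaining 141 packets each add one t_tx.
Total = (4+142-1)·t_tx + 4·t_prop = 145·0.355556 + 4·0.00188679 = 51.6 ms.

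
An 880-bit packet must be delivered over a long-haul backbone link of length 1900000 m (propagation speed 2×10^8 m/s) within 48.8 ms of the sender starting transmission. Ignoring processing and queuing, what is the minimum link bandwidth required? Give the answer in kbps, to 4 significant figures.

22.39 kbps

Propagation delay = 1900000 / 200000000 = 9.5 ms.
Transmission budget = 48.8 − 9.5 = 39.3 ms.
R ≥ L / t_tx = 880 bits / 0.0393 s = 22.39 kbps.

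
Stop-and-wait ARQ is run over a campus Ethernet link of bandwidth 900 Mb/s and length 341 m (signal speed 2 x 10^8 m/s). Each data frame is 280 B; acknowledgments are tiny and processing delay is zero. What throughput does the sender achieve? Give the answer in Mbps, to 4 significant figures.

t_tx = L/R = 2240/900000000 = 2.48889e-06 s.
t_prop = 341/200000000 = 1.705e-06 s; RTT = 3.41e-06 s.
Cycle = t_tx + RTT = 5.89889e-06 s.
Throughput = L / cycle = 2240 / 5.89889e-06 = 379.7 Mbps.

379.7 Mbps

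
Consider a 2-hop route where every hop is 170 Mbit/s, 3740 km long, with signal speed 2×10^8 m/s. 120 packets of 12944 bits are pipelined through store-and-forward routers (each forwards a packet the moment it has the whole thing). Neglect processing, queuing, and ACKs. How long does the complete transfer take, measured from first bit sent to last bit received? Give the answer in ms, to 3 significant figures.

46.6 ms

Per-hop transmission t_tx = L/R = 12944/170000000 = 0.0761412 ms.
Per-hop propagation t_prop = 3740000/200000000 = 18.7 ms.
Pipeline fill: first packet needs 2·t_tx to clear all hops; remaining 119 packets each add one t_tx.
Total = (2+120-1)·t_tx + 2·t_prop = 121·0.0761412 + 2·18.7 = 46.6 ms.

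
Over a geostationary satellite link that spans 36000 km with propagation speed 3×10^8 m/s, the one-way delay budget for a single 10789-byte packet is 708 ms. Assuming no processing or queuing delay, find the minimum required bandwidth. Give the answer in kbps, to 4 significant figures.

146.8 kbps

L = 86312 bits.
Propagation delay = 36000000 / 300000000 = 120 ms.
Transmission budget = 708 − 120 = 588 ms.
R ≥ L / t_tx = 86312 bits / 0.588 s = 146.8 kbps.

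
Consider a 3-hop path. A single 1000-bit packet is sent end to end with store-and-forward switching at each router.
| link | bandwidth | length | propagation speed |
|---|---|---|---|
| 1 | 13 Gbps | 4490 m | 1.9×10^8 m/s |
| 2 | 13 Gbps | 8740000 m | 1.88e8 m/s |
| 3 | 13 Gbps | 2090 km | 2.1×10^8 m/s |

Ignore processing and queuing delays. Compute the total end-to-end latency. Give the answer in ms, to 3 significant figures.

56.5 ms

Transmission delay per hop = L/R = 1000/13000000000 = 7.69231e-05 ms; 3 hops → 0.000230769 ms.
Propagation delays (d/s per hop): 0.0236316, 46.4894, 9.95238 ms; sum = 56.4654 ms.
End-to-end = 56.5 ms.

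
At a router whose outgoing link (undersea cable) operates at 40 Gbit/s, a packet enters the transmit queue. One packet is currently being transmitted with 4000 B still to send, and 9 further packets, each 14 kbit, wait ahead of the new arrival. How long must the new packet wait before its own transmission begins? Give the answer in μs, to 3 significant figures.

Each queued packet: L/R = 14000/40000000000 = 0.35 μs.
9 queued → 3.15 μs.
Plus remaining 32000 bits of current packet: 0.8 μs.
Queuing delay = 3.95 μs.

3.95 μs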